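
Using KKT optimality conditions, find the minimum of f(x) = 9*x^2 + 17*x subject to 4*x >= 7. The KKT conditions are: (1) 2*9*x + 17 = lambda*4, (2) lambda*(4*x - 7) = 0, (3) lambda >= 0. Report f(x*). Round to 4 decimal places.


Step 1: Try lambda = 0 (constraint inactive).
x_unc = -17/(2*9) = -0.9444
Check: 4*-0.9444 = -3.7776 < 7 -- violated!
Step 2: Constraint must be active: 4*x = 7
x* = 7/4 = 1.75
lambda = (2*9*1.75 + 17)/4 = 12.125
Step 3: Compute optimal value.
f(x*) = 9*1.75^2 + 17*1.75 = 57.3125


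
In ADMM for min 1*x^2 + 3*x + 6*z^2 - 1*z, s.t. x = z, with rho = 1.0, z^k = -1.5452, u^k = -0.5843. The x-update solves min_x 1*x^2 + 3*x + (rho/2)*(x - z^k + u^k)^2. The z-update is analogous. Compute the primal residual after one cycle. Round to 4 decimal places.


ADMM iteration with rho = 1.0, z^k = -1.5452, u^k = -0.5843
Step 1: x-update.
Minimize 1*x^2 + 3*x + (1.0/2)*(x + 1.5452 - 0.5843)^2
FOC: (2*1 + 1.0)*x = -3 + 1.0*(-1.5452 + 0.5843)
x^{k+1} = -1.3203
Step 2: z-update.
Minimize 6*z^2 - 1*z + (1.0/2)*(-1.3203 - z - 0.5843)^2
FOC: (2*6 + 1.0)*z = 1 + 1.0*(-1.3203 - 0.5843)
z^{k+1} = -0.0696
Step 3: u-update.
u^{k+1} = -0.5843 - 1.3203 + 0.0696 = -1.835
Step 4: Primal residual = |-1.3203 + 0.0696| = 1.2507


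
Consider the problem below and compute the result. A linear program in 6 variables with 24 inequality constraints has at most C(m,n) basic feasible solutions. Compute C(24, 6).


Each vertex corresponds to some choice of n active constraints out of m, so the number of vertices is at most C(m, n) = m! / (n!(m-n)!).
m = 24, n = 6
Numerator: 24 * 23 * 22 * 21 * 20 * 19
Denominator: 6! = 720
C(24, 6) = 134596


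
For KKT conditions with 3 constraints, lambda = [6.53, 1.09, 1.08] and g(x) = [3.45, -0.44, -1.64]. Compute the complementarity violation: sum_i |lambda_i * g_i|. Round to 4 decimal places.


KKT complementary slackness check:
lambda_1 * g_1 = 6.53 * 3.45 = 22.5285
lambda_2 * g_2 = 1.09 * -0.44 = -0.4796
lambda_3 * g_3 = 1.08 * -1.64 = -1.7712
Total violation = 22.5285 + 0.4796 + 1.7712 = 24.7793


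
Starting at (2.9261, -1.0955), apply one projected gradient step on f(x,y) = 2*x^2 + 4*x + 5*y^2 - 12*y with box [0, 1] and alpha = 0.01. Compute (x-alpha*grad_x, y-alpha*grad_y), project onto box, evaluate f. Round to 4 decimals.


Step 1: Compute gradient at (2.9261, -1.0955).
grad_x = 2*2*2.9261 + 4 = 15.7044
grad_y = 2*5*-1.0955 - 12 = -22.955
Step 2: Gradient step.
x_raw = 2.9261 - 0.01*15.7044 = 2.7691
y_raw = -1.0955 - 0.01*-22.955 = -0.866
Step 3: Project onto [0, 1].
x_proj = clip(2.7691) = 1.0
y_proj = clip(-0.866) = 0.0
Step 4: Evaluate f.
f(1.0, 0.0) = 6.0


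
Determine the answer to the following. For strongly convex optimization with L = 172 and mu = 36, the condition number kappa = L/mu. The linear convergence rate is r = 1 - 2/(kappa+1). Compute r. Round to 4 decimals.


Step 1: Compute the condition number.
kappa = L/mu = 172/36 = 4.7778
Step 2: Compute the convergence rate.
r = 1 - 2/(kappa + 1) = 1 - 2*mu/(L + mu) = (L - mu)/(L + mu) = 136/208 = 0.6538


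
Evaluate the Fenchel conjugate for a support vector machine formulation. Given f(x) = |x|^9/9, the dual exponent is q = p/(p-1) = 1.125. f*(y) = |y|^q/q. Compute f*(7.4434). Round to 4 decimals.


The conjugate exponent q satisfies 1/p + 1/q = 1.
p = 9, so q = 9/(9 - 1) = 1.125
|y|^q = 7.4434^1.125 = 9.5663
f*(7.4434) = 9.5663 / 1.125 = 8.5034


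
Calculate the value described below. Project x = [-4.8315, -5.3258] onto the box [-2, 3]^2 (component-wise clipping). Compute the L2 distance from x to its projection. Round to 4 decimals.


Project each component onto [-2, 3].
clip(-4.8315) = -2.0, clip(-5.3258) = -2.0
Projection = [-2.0, -2.0]
Squared diffs: [8.0174, 11.0609]
Distance = sqrt(19.0783) = 4.3679


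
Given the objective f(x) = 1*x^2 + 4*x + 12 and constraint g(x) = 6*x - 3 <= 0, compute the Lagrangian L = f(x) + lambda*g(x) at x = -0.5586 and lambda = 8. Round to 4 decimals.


Step 1: Evaluate f(x).
f(-0.5586) = 1*(-0.5586)^2 + 4*(-0.5586) + 12 = 10.0776
Step 2: Evaluate g(x).
g(-0.5586) = 6*-0.5586 - 3 = -6.3516
Step 3: Compute Lagrangian.
L = 10.0776 + 8*-6.3516 = -40.7352


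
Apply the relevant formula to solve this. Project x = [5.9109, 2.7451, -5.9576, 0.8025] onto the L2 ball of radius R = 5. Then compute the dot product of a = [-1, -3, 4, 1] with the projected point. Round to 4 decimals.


Step 1: Compute ||x|| (intermediates to 6 decimals).
||x|| = sqrt(5.9109^2 + 2.7451^2 + (-5.9576)^2 + 0.8025^2) = 8.866302
Step 2: Project.
Since ||x|| > R, scale = R/||x|| = 5/8.866302 = 0.563933, proj(x) = scale * x
proj(x) = [3.333352, 1.548052, -3.359687, 0.452556]
Step 3: Dot product.
a^T * proj(x) = -1*3.333352 - 3*1.548052 + 4*(-3.359687) + 1*0.452556 = -20.9637


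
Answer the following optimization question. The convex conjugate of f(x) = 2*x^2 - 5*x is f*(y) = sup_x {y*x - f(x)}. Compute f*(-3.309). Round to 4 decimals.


f*(y) = sup_x {y*x - a*x^2 - b*x} = sup_x {(y-b)*x - a*x^2}
FOC: (y - b) - 2a*x = 0 => x* = (y - b)/(2a)
x* = (-3.309 + 5)/(2*2) = 0.4228
f*(-3.309) = (y-b)^2/(4a) = (-3.309 + 5)^2/(4*2)
= 2.8595/8 = 0.3574


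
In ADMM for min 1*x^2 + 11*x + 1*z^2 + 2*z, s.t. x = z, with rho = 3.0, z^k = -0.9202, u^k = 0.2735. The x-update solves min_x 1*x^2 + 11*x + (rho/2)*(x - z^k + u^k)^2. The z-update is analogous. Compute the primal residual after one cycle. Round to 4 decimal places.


ADMM iteration with rho = 3.0, z^k = -0.9202, u^k = 0.2735
Step 1: x-update.
Minimize 1*x^2 + 11*x + (3.0/2)*(x + 0.9202 + 0.2735)^2
FOC: (2*1 + 3.0)*x = -11 + 3.0*(-0.9202 - 0.2735)
x^{k+1} = -2.9162
Step 2: z-update.
Minimize 1*z^2 + 2*z + (3.0/2)*(-2.9162 - z + 0.2735)^2
FOC: (2*1 + 3.0)*z = -2 + 3.0*(-2.9162 + 0.2735)
z^{k+1} = -1.9856
Step 3: u-update.
u^{k+1} = 0.2735 - 2.9162 + 1.9856 = -0.6571
Step 4: Primal residual = |-2.9162 + 1.9856| = 0.9306


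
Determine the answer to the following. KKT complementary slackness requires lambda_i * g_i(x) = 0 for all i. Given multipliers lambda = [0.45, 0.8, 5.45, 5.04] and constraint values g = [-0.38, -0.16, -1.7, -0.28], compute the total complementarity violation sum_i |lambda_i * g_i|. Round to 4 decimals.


KKT complementary slackness check:
lambda_1 * g_1 = 0.45 * -0.38 = -0.171
lambda_2 * g_2 = 0.8 * -0.16 = -0.128
lambda_3 * g_3 = 5.45 * -1.7 = -9.265
lambda_4 * g_4 = 5.04 * -0.28 = -1.4112
Total violation = 0.171 + 0.128 + 9.265 + 1.4112 = 10.9752


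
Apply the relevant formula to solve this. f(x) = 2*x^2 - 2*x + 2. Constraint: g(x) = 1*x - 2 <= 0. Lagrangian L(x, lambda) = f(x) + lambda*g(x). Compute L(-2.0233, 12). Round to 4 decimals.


Step 1: Evaluate f(x).
f(-2.0233) = 2*(-2.0233)^2 - 2*(-2.0233) + 2 = 14.2341
Step 2: Evaluate g(x).
g(-2.0233) = 1*-2.0233 - 2 = -4.0233
Step 3: Compute Lagrangian.
L = 14.2341 + 12*-4.0233 = -34.0455


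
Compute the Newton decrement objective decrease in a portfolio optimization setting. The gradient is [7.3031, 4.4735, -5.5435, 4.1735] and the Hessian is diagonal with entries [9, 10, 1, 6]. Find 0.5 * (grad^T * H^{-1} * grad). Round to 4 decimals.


Step 1: H is diagonal, so H^(-1) * g = [0.8115, 0.4474, -5.5435, 0.6956].
Step 2: g^T H^(-1) g = sum_i g_i^2 / H_ii
  = (7.3031)^2/9 + (4.4735)^2/10 + (-5.5435)^2/1 + (4.1735)^2/6
  = 5.9261 + 2.0012 + 30.7304 + 2.903 = 41.5608
Step 3: Objective decrease = 0.5 * g^T H^(-1) g = 20.7804


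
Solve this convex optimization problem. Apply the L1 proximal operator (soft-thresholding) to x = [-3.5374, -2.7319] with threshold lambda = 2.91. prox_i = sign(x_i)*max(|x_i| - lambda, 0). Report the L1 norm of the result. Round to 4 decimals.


Soft-thresholding with lambda = 2.91:
prox(-3.5374) = sign(-3.5374)*max(|-3.5374| - 2.91, 0) = -0.6274
prox(-2.7319) = sign(-2.7319)*max(|-2.7319| - 2.91, 0) = 0.0
prox(x) = [-0.6274, 0.0]
||prox(x)||_1 = 0.6274 + 0.0 = 0.6274


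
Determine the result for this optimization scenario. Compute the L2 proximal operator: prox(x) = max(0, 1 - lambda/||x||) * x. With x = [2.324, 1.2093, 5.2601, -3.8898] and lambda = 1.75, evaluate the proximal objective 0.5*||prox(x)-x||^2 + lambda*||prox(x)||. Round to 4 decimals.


Step 1: Compute ||x||.
||x|| = 7.0472
Step 2: Compute scaling factor.
scale = max(0, 1 - 1.75/7.0472) = 0.7517
Step 3: prox(x) = [1.7469, 0.909, 3.9539, -2.9239]
||prox(x)|| = 5.2972
Step 4: Proximal objective.
0.5*||prox-x||^2 = 1.5313
lambda*||prox|| = 9.2701
Total = 10.8013


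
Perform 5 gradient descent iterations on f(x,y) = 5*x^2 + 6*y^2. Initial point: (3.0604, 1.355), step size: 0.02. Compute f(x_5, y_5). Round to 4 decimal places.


Gradient descent on f(x,y) = 5*x^2 + 6*y^2.
Starting point: (3.0604, 1.355), alpha = 0.02
Step 1: grad_x = 2*5*3.0604 = 30.604, grad_y = 2*6*1.355 = 16.26
  x_1 = 3.0604 - 0.02*30.604 = 2.4483
  y_1 = 1.355 - 0.02*16.26 = 1.0298
Step 2: grad_x = 2*5*2.4483 = 24.4832, grad_y = 2*6*1.0298 = 12.3576
  x_2 = 2.4483 - 0.02*24.4832 = 1.9587
  y_2 = 1.0298 - 0.02*12.3576 = 0.7826
Step 3: grad_x = 2*5*1.9587 = 19.5866, grad_y = 2*6*0.7826 = 9.3918
  x_3 = 1.9587 - 0.02*19.5866 = 1.5669
  y_3 = 0.7826 - 0.02*9.3918 = 0.5948
Step 4: grad_x = 2*5*1.5669 = 15.6692, grad_y = 2*6*0.5948 = 7.1377
  x_4 = 1.5669 - 0.02*15.6692 = 1.2535
  y_4 = 0.5948 - 0.02*7.1377 = 0.4521
Step 5: grad_x = 2*5*1.2535 = 12.5354, grad_y = 2*6*0.4521 = 5.4247
  x_5 = 1.2535 - 0.02*12.5354 = 1.0028
  y_5 = 0.4521 - 0.02*5.4247 = 0.3436
f(1.0028, 0.3436) = 5*1.0028^2 + 6*0.3436^2 = 5.7366


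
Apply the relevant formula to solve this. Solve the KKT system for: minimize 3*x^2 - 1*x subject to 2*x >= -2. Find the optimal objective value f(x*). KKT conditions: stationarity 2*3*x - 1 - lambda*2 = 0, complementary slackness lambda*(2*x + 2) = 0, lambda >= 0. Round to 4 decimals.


Step 1: Try lambda = 0 (constraint inactive).
Stationarity: 2*3*x - 1 = 0
x* = 1/(2*3) = 1/6 = 0.1667 (rounded; the exact value 1/6 is used below)
Check constraint: 2*0.1667 = 0.3334 >= -2 -- satisfied.
Step 2: Compute optimal value.
f(x*) = 3*(1/6)^2 - 1*(1/6) = -0.0833


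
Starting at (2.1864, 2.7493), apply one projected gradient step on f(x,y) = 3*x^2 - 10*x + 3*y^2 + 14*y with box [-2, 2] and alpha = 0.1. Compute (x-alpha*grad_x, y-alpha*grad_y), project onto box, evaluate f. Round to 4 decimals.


Step 1: Compute gradient at (2.1864, 2.7493).
grad_x = 2*3*2.1864 - 10 = 3.1184
grad_y = 2*3*2.7493 + 14 = 30.4958
Step 2: Gradient step.
x_raw = 2.1864 - 0.1*3.1184 = 1.8746
y_raw = 2.7493 - 0.1*30.4958 = -0.3003
Step 3: Project onto [-2, 2].
x_proj = clip(1.8746) = 1.8746
y_proj = clip(-0.3003) = -0.3003
Step 4: Evaluate f.
f(1.8746, -0.3003) = -12.1371


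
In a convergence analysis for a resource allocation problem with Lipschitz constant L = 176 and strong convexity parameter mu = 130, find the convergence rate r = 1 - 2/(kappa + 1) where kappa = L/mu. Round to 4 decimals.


Step 1: Compute the condition number.
kappa = L/mu = 176/130 = 1.3538
Step 2: Compute the convergence rate.
r = 1 - 2/(kappa + 1) = 1 - 2*mu/(L + mu) = (L - mu)/(L + mu) = 46/306 = 0.1503


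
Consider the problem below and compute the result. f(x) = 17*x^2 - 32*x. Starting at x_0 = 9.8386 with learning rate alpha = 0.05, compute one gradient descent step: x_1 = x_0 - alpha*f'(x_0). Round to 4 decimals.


We compute the gradient at x_0 and apply the update.
f'(x) = 34*x - 32
f'(9.8386) = 34*9.8386 - 32 = 302.5124
x_1 = 9.8386 - 0.05*302.5124 = -5.287


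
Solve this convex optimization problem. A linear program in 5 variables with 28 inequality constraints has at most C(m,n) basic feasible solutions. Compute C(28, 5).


Each vertex corresponds to some choice of n active constraints out of m, so the number of vertices is at most C(m, n) = m! / (n!(m-n)!).
m = 28, n = 5
Numerator: 28 * 27 * 26 * 25 * 24
Denominator: 5! = 120
C(28, 5) = 98280


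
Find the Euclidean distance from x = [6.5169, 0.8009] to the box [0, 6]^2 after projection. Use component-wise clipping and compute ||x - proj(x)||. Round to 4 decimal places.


Project each component onto [0, 6].
clip(6.5169) = 6.0, clip(0.8009) = 0.8009
Projection = [6.0, 0.8009]
Squared diffs: [0.2672, 0.0]
Distance = sqrt(0.2672) = 0.5169


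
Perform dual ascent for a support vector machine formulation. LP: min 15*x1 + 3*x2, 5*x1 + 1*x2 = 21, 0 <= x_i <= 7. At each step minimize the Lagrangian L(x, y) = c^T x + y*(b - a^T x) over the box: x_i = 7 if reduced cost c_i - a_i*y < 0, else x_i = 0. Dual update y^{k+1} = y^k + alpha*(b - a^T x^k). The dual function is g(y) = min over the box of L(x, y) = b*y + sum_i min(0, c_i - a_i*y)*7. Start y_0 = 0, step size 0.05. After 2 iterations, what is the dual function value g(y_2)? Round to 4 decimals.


Dual ascent for LP: min 15*x1 + 3*x2, 5*x1 + 1*x2 = 21, 0 <= x_i <= 7
Step 1: y^k = 0.0, reduced costs: (15.0, 3.0)
  x^k = (0.0, 0.0), subgradient = b - a^T x = 21.0
  y^{k+1} = 0.0 + 0.05*21.0 = 1.05
Step 2: y^k = 1.05, reduced costs: (9.75, 1.95)
  x^k = (0.0, 0.0), subgradient = b - a^T x = 21.0
  y^{k+1} = 1.05 + 0.05*21.0 = 2.1
Dual objective at y_2 = 2.1: reduced costs (4.5, 0.9), box minimizer x = (0.0, 0.0)
g(y_2) = b*y + (c1 - a1*y)*x1 + (c2 - a2*y)*x2 = 21*2.1 + 4.5*0.0 + 0.9*0.0 = 44.1 + 0.0 + 0.0 = 44.1


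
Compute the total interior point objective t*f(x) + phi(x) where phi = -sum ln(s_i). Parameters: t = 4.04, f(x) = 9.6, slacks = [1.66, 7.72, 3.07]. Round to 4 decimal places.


Step 1: Compute log-barrier.
ln values: [0.5068, 2.0438, 1.1217]
phi = -(0.5068 + 2.0438 + 1.1217) = -3.6723
Step 2: Compute augmented objective.
t*f(x) = 4.04*9.6 = 38.784
Total = 38.784 - 3.6723 = 35.1117


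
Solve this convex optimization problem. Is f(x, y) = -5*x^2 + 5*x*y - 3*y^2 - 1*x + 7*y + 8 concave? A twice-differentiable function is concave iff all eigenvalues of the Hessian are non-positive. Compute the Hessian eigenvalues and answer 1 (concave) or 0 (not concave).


The Hessian of f(x,y) = -5*x^2 + 5*x*y - 3*y^2 - 1*x + 7*y + 8 is:
H = [[-10, 5], [5, -6]]
Trace = -10 - 6 = -16
Determinant = -10*-6 - (5)^2 = 35
Discriminant = (-16)^2 - 4*35 = 116.0
Eigenvalues: lambda_1 = -13.3852, lambda_2 = -2.6148
The function is concave.

1


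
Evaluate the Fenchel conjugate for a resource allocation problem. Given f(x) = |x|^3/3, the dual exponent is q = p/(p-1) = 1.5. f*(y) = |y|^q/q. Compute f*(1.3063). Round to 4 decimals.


The conjugate exponent q satisfies 1/p + 1/q = 1.
p = 3, so q = 3/(3 - 1) = 1.5
|y|^q = 1.3063^1.5 = 1.493
f*(1.3063) = 1.493 / 1.5 = 0.9953


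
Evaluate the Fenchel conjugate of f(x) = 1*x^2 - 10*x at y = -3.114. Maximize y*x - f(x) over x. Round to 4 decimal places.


f*(y) = sup_x {y*x - a*x^2 - b*x} = sup_x {(y-b)*x - a*x^2}
FOC: (y - b) - 2a*x = 0 => x* = (y - b)/(2a)
x* = (-3.114 + 10)/(2*1) = 3.443
f*(-3.114) = (y-b)^2/(4a) = (-3.114 + 10)^2/(4*1)
= 47.417/4 = 11.8542


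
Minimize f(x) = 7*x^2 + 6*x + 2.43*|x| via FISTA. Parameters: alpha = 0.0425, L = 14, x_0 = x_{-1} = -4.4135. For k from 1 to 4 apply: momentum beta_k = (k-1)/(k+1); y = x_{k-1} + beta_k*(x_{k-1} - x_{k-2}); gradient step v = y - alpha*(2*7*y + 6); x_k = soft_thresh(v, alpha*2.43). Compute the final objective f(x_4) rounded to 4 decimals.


FISTA on f(x) = 7*x^2 + 6*x + 2.43*|x|
L = 14, alpha = 0.0425
Iteration 1: beta = 0.0, y = -4.4135 + 0.0*(-4.4135 + 4.4135) = -4.4135
  grad(y) = -55.789, v = y - alpha*grad = -2.0425
  prox(v) = soft_thresh(-2.0425, 0.1033) = -1.9392
Iteration 2: beta = 0.3333, y = -1.9392 + 0.3333*(-1.9392 + 4.4135) = -1.1144
  grad(y) = -9.6019, v = y - alpha*grad = -0.7063
  prox(v) = soft_thresh(-0.7063, 0.1033) = -0.6031
Iteration 3: beta = 0.5, y = -0.6031 + 0.5*(-0.6031 + 1.9392) = 0.065
  grad(y) = 6.91, v = y - alpha*grad = -0.2287
  prox(v) = soft_thresh(-0.2287, 0.1033) = -0.1254
Iteration 4: beta = 0.6, y = -0.1254 + 0.6*(-0.1254 + 0.6031) = 0.1612
  grad(y) = 8.2568, v = y - alpha*grad = -0.1897
  prox(v) = soft_thresh(-0.1897, 0.1033) = -0.0864
f(x_4) = 7*(-0.0864)^2 + 6*(-0.0864) + 2.43*|-0.0864| = -0.2563


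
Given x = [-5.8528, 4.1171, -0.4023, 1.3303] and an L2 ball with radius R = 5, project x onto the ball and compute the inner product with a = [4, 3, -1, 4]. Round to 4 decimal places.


Step 1: Compute ||x|| (intermediates to 6 decimals).
||x|| = sqrt((-5.8528)^2 + 4.1171^2 + (-0.4023)^2 + 1.3303^2) = 7.289535
Step 2: Project.
Since ||x|| > R, scale = R/||x|| = 5/7.289535 = 0.685915, proj(x) = scale * x
proj(x) = [-4.014523, 2.823981, -0.275944, 0.912473]
Step 3: Dot product.
a^T * proj(x) = 4*(-4.014523) + 3*2.823981 - 1*(-0.275944) + 4*0.912473 = -3.6603


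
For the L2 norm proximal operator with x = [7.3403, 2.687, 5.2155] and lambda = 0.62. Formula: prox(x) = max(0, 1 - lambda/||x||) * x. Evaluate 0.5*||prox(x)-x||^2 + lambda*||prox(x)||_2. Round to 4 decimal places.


Step 1: Compute ||x||.
||x|| = 9.3969
Step 2: Compute scaling factor.
scale = max(0, 1 - 0.62/9.3969) = 0.934
Step 3: prox(x) = [6.856, 2.5097, 4.8714]
||prox(x)|| = 8.7769
Step 4: Proximal objective.
0.5*||prox-x||^2 = 0.1922
lambda*||prox|| = 5.4417
Total = 5.6339


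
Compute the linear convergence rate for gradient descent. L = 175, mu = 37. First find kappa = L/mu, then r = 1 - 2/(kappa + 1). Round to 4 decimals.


Step 1: Compute the condition number.
kappa = L/mu = 175/37 = 4.7297
Step 2: Compute the convergence rate.
r = 1 - 2/(kappa + 1) = 1 - 2*mu/(L + mu) = (L - mu)/(L + mu) = 138/212 = 0.6509


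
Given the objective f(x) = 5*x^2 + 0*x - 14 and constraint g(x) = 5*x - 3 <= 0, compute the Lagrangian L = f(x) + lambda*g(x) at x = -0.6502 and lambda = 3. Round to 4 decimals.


Step 1: Evaluate f(x).
f(-0.6502) = 5*(-0.6502)^2 + 0*(-0.6502) - 14 = -11.8862
Step 2: Evaluate g(x).
g(-0.6502) = 5*-0.6502 - 3 = -6.251
Step 3: Compute Lagrangian.
L = -11.8862 + 3*-6.251 = -30.6392


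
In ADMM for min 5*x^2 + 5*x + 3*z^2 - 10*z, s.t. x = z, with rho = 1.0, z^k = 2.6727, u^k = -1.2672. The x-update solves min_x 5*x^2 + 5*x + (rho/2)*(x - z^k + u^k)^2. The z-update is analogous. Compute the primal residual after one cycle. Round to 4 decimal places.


ADMM iteration with rho = 1.0, z^k = 2.6727, u^k = -1.2672
Step 1: x-update.
Minimize 5*x^2 + 5*x + (1.0/2)*(x - 2.6727 - 1.2672)^2
FOC: (2*5 + 1.0)*x = -5 + 1.0*(2.6727 + 1.2672)
x^{k+1} = -0.0964
Step 2: z-update.
Minimize 3*z^2 - 10*z + (1.0/2)*(-0.0964 - z - 1.2672)^2
FOC: (2*3 + 1.0)*z = 10 + 1.0*(-0.0964 - 1.2672)
z^{k+1} = 1.2338
Step 3: u-update.
u^{k+1} = -1.2672 - 0.0964 - 1.2338 = -2.5973
Step 4: Primal residual = |-0.0964 - 1.2338| = 1.3301


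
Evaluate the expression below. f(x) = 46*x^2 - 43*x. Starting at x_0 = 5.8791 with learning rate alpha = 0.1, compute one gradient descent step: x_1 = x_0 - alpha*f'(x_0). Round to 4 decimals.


We compute the gradient at x_0 and apply the update.
f'(x) = 92*x - 43
f'(5.8791) = 92*5.8791 - 43 = 497.8772
x_1 = 5.8791 - 0.1*497.8772 = -43.9086


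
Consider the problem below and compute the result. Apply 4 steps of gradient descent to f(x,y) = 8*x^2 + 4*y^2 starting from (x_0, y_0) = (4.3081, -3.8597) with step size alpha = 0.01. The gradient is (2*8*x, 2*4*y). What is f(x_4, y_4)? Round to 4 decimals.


Gradient descent on f(x,y) = 8*x^2 + 4*y^2.
Starting point: (4.3081, -3.8597), alpha = 0.01
Step 1: grad_x = 2*8*4.3081 = 68.9296, grad_y = 2*4*-3.8597 = -30.8776
  x_1 = 4.3081 - 0.01*68.9296 = 3.6188
  y_1 = -3.8597 - 0.01*-30.8776 = -3.5509
Step 2: grad_x = 2*8*3.6188 = 57.9009, grad_y = 2*4*-3.5509 = -28.4074
  x_2 = 3.6188 - 0.01*57.9009 = 3.0398
  y_2 = -3.5509 - 0.01*-28.4074 = -3.2669
Step 3: grad_x = 2*8*3.0398 = 48.6367, grad_y = 2*4*-3.2669 = -26.1348
  x_3 = 3.0398 - 0.01*48.6367 = 2.5534
  y_3 = -3.2669 - 0.01*-26.1348 = -3.0055
Step 4: grad_x = 2*8*2.5534 = 40.8548, grad_y = 2*4*-3.0055 = -24.044
  x_4 = 2.5534 - 0.01*40.8548 = 2.1449
  y_4 = -3.0055 - 0.01*-24.044 = -2.7651
f(2.1449, -2.7651) = 8*2.1449^2 + 4*(-2.7651)^2 = 67.3863


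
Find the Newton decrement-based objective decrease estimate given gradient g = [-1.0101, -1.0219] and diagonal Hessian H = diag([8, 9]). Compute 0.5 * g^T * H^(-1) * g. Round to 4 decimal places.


Step 1: H is diagonal, so H^(-1) * g = [-0.1263, -0.1135].
Step 2: g^T H^(-1) g = sum_i g_i^2 / H_ii
  = (-1.0101)^2/8 + (-1.0219)^2/9
  = 0.1275 + 0.116 = 0.2436
Step 3: Objective decrease = 0.5 * g^T H^(-1) g = 0.1218


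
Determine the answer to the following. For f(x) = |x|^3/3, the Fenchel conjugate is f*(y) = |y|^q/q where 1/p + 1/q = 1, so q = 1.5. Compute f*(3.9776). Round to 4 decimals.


The conjugate exponent q satisfies 1/p + 1/q = 1.
p = 3, so q = 3/(3 - 1) = 1.5
|y|^q = 3.9776^1.5 = 7.9329
f*(3.9776) = 7.9329 / 1.5 = 5.2886


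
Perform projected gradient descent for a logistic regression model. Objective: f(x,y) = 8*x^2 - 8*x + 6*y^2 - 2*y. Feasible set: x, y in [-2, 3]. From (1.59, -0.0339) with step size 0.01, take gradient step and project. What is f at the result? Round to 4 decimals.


Step 1: Compute gradient at (1.59, -0.0339).
grad_x = 2*8*1.59 - 8 = 17.44
grad_y = 2*6*-0.0339 - 2 = -2.4068
Step 2: Gradient step.
x_raw = 1.59 - 0.01*17.44 = 1.4156
y_raw = -0.0339 - 0.01*-2.4068 = -0.0098
Step 3: Project onto [-2, 3].
x_proj = clip(1.4156) = 1.4156
y_proj = clip(-0.0098) = -0.0098
Step 4: Evaluate f.
f(1.4156, -0.0098) = 4.7268


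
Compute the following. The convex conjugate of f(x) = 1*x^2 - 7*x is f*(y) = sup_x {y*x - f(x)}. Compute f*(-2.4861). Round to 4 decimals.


f*(y) = sup_x {y*x - a*x^2 - b*x} = sup_x {(y-b)*x - a*x^2}
FOC: (y - b) - 2a*x = 0 => x* = (y - b)/(2a)
x* = (-2.4861 + 7)/(2*1) = 2.257
f*(-2.4861) = (y-b)^2/(4a) = (-2.4861 + 7)^2/(4*1)
= 20.3753/4 = 5.0938


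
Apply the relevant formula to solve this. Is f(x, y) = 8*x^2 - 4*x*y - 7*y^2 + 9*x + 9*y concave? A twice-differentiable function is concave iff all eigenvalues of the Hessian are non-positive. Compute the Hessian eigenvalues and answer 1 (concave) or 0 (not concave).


The Hessian of f(x,y) = 8*x^2 - 4*x*y - 7*y^2 + 9*x + 9*y is:
H = [[16, -4], [-4, -14]]
Trace = 16 - 14 = 2
Determinant = 16*-14 - (-4)^2 = -240
Discriminant = (2)^2 - 4*-240 = 964.0
Eigenvalues: lambda_1 = -14.5242, lambda_2 = 16.5242
The function is not concave.

0


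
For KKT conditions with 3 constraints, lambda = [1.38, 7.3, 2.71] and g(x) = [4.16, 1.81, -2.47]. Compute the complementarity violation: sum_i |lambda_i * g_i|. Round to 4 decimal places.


KKT complementary slackness check:
lambda_1 * g_1 = 1.38 * 4.16 = 5.7408
lambda_2 * g_2 = 7.3 * 1.81 = 13.213
lambda_3 * g_3 = 2.71 * -2.47 = -6.6937
Total violation = 5.7408 + 13.213 + 6.6937 = 25.6475


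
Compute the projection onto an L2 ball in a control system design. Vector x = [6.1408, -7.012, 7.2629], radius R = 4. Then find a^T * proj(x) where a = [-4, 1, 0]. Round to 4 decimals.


Step 1: Compute ||x|| (intermediates to 6 decimals).
||x|| = sqrt(6.1408^2 + (-7.012)^2 + 7.2629^2) = 11.816399
Step 2: Project.
Since ||x|| > R, scale = R/||x|| = 4/11.816399 = 0.338513, proj(x) = scale * x
proj(x) = [2.078741, -2.373653, 2.458586]
Step 3: Dot product.
a^T * proj(x) = -4*2.078741 + 1*(-2.373653) + 0*2.458586 = -10.6886


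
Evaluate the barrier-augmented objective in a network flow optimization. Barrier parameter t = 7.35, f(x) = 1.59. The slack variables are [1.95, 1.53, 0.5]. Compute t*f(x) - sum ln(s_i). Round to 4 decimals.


Step 1: Compute log-barrier.
ln values: [0.6678, 0.4253, -0.6931]
phi = -(0.6678 + 0.4253 - 0.6931) = -0.3999
Step 2: Compute augmented objective.
t*f(x) = 7.35*1.59 = 11.6865
Total = 11.6865 - 0.3999 = 11.2866


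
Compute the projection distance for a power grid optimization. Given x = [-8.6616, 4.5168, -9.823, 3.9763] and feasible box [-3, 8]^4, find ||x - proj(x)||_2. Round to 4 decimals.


Project each component onto [-3, 8].
clip(-8.6616) = -3.0, clip(4.5168) = 4.5168, clip(-9.823) = -3.0, clip(3.9763) = 3.9763
Projection = [-3.0, 4.5168, -3.0, 3.9763]
Squared diffs: [32.0537, 0.0, 46.5533, 0.0]
Distance = sqrt(78.607) = 8.8661


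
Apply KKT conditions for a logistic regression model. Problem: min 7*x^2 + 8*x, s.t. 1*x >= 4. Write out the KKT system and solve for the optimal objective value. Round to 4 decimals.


Step 1: Try lambda = 0 (constraint inactive).
x_unc = -8/(2*7) = -0.5714
Check: 1*-0.5714 = -0.5714 < 4 -- violated!
Step 2: Constraint must be active: 1*x = 4
x* = 4/1 = 4.0
lambda = (2*7*4.0 + 8)/1 = 64.0
Step 3: Compute optimal value.
f(x*) = 7*4.0^2 + 8*4.0 = 144.0


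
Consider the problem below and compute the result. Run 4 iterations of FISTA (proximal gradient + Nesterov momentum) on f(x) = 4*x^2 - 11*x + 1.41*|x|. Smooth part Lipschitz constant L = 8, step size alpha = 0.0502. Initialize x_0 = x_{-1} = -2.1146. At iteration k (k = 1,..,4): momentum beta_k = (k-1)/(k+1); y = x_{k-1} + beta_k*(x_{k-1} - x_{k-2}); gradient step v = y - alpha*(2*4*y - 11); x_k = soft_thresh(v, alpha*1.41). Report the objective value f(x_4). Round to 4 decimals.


FISTA on f(x) = 4*x^2 - 11*x + 1.41*|x|
L = 8, alpha = 0.0502
Iteration 1: beta = 0.0, y = -2.1146 + 0.0*(-2.1146 + 2.1146) = -2.1146
  grad(y) = -27.9168, v = y - alpha*grad = -0.7132
  prox(v) = soft_thresh(-0.7132, 0.0708) = -0.6424
Iteration 2: beta = 0.3333, y = -0.6424 + 0.3333*(-0.6424 + 2.1146) = -0.1517
  grad(y) = -12.2133, v = y - alpha*grad = 0.4614
  prox(v) = soft_thresh(0.4614, 0.0708) = 0.3907
Iteration 3: beta = 0.5, y = 0.3907 + 0.5*(0.3907 + 0.6424) = 0.9072
  grad(y) = -3.7424, v = y - alpha*grad = 1.0951
  prox(v) = soft_thresh(1.0951, 0.0708) = 1.0243
Iteration 4: beta = 0.6, y = 1.0243 + 0.6*(1.0243 - 0.3907) = 1.4045
  grad(y) = 0.2356, v = y - alpha*grad = 1.3926
  prox(v) = soft_thresh(1.3926, 0.0708) = 1.3218
f(x_4) = 4*1.3218^2 - 11*1.3218 + 1.41*|1.3218| = -5.6874


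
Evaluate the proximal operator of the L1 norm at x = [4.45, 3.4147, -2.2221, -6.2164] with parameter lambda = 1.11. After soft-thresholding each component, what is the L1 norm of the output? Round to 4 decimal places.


Soft-thresholding with lambda = 1.11:
prox(4.45) = sign(4.45)*max(|4.45| - 1.11, 0) = 3.34
prox(3.4147) = sign(3.4147)*max(|3.4147| - 1.11, 0) = 2.3047
prox(-2.2221) = sign(-2.2221)*max(|-2.2221| - 1.11, 0) = -1.1121
prox(-6.2164) = sign(-6.2164)*max(|-6.2164| - 1.11, 0) = -5.1064
prox(x) = [3.34, 2.3047, -1.1121, -5.1064]
||prox(x)||_1 = 3.34 + 2.3047 + 1.1121 + 5.1064 = 11.8632


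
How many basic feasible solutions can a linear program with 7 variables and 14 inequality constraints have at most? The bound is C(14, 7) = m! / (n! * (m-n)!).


Each vertex corresponds to some choice of n active constraints out of m, so the number of vertices is at most C(m, n) = m! / (n!(m-n)!).
m = 14, n = 7
Numerator: 14 * 13 * 12 * 11 * 10 * 9 * 8
Denominator: 7! = 5040
C(14, 7) = 3432


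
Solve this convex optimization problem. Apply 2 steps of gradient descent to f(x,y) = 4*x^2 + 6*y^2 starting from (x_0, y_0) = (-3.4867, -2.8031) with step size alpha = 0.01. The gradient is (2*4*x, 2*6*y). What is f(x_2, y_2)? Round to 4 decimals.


Gradient descent on f(x,y) = 4*x^2 + 6*y^2.
Starting point: (-3.4867, -2.8031), alpha = 0.01
Step 1: grad_x = 2*4*-3.4867 = -27.8936, grad_y = 2*6*-2.8031 = -33.6372
  x_1 = -3.4867 - 0.01*-27.8936 = -3.2078
  y_1 = -2.8031 - 0.01*-33.6372 = -2.4667
Step 2: grad_x = 2*4*-3.2078 = -25.6621, grad_y = 2*6*-2.4667 = -29.6007
  x_2 = -3.2078 - 0.01*-25.6621 = -2.9511
  y_2 = -2.4667 - 0.01*-29.6007 = -2.1707
f(-2.9511, -2.1707) = 4*(-2.9511)^2 + 6*(-2.1707)^2 = 63.1091


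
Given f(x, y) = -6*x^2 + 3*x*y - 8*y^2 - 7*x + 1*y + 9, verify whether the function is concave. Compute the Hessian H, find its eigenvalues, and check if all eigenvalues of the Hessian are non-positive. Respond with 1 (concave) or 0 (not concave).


The Hessian of f(x,y) = -6*x^2 + 3*x*y - 8*y^2 - 7*x + 1*y + 9 is:
H = [[-12, 3], [3, -16]]
Trace = -12 - 16 = -28
Determinant = -12*-16 - (3)^2 = 183
Discriminant = (-28)^2 - 4*183 = 52.0
Eigenvalues: lambda_1 = -17.6056, lambda_2 = -10.3944
The function is concave.

1


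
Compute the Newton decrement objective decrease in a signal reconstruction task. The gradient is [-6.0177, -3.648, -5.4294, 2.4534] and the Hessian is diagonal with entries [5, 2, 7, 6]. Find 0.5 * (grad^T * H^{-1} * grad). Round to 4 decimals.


Step 1: H is diagonal, so H^(-1) * g = [-1.2035, -1.824, -0.7756, 0.4089].
Step 2: g^T H^(-1) g = sum_i g_i^2 / H_ii
  = (-6.0177)^2/5 + (-3.648)^2/2 + (-5.4294)^2/7 + (2.4534)^2/6
  = 7.2425 + 6.654 + 4.2112 + 1.0032 = 19.1109
Step 3: Objective decrease = 0.5 * g^T H^(-1) g = 9.5554


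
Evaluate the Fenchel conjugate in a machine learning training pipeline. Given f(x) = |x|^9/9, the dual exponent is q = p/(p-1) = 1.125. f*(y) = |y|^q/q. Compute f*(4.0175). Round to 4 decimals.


The conjugate exponent q satisfies 1/p + 1/q = 1.
p = 9, so q = 9/(9 - 1) = 1.125
|y|^q = 4.0175^1.125 = 4.7802
f*(4.0175) = 4.7802 / 1.125 = 4.2491


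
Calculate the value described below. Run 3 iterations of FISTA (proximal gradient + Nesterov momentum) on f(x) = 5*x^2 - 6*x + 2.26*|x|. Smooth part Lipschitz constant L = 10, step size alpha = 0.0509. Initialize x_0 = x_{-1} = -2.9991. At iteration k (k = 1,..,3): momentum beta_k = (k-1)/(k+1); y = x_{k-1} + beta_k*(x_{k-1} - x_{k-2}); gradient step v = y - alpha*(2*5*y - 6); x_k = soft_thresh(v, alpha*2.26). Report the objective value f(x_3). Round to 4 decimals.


FISTA on f(x) = 5*x^2 - 6*x + 2.26*|x|
L = 10, alpha = 0.0509
Iteration 1: beta = 0.0, y = -2.9991 + 0.0*(-2.9991 + 2.9991) = -2.9991
  grad(y) = -35.991, v = y - alpha*grad = -1.1672
  prox(v) = soft_thresh(-1.1672, 0.115) = -1.0521
Iteration 2: beta = 0.3333, y = -1.0521 + 0.3333*(-1.0521 + 2.9991) = -0.4031
  grad(y) = -10.0313, v = y - alpha*grad = 0.1075
  prox(v) = soft_thresh(0.1075, 0.115) = 0.0
Iteration 3: beta = 0.5, y = 0.0 + 0.5*(0.0 + 1.0521) = 0.5261
  grad(y) = -0.7394, v = y - alpha*grad = 0.5637
  prox(v) = soft_thresh(0.5637, 0.115) = 0.4487
f(x_3) = 5*0.4487^2 - 6*0.4487 + 2.26*|0.4487| = -0.6715


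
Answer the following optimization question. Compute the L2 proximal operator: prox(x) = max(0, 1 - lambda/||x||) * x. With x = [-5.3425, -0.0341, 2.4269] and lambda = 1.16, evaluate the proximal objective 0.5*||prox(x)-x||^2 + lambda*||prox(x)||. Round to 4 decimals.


Step 1: Compute ||x||.
||x|| = 5.868
Step 2: Compute scaling factor.
scale = max(0, 1 - 1.16/5.868) = 0.8023
Step 3: prox(x) = [-4.2864, -0.0274, 1.9471]
||prox(x)|| = 4.708
Step 4: Proximal objective.
0.5*||prox-x||^2 = 0.6728
lambda*||prox|| = 5.4613
Total = 6.1341


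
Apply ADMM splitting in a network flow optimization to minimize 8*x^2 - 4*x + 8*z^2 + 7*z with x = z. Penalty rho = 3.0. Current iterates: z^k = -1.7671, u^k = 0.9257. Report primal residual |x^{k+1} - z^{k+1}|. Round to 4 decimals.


ADMM iteration with rho = 3.0, z^k = -1.7671, u^k = 0.9257
Step 1: x-update.
Minimize 8*x^2 - 4*x + (3.0/2)*(x + 1.7671 + 0.9257)^2
FOC: (2*8 + 3.0)*x = 4 + 3.0*(-1.7671 - 0.9257)
x^{k+1} = -0.2147
Step 2: z-update.
Minimize 8*z^2 + 7*z + (3.0/2)*(-0.2147 - z + 0.9257)^2
FOC: (2*8 + 3.0)*z = -7 + 3.0*(-0.2147 + 0.9257)
z^{k+1} = -0.2562
Step 3: u-update.
u^{k+1} = 0.9257 - 0.2147 + 0.2562 = 0.9672
Step 4: Primal residual = |-0.2147 + 0.2562| = 0.0415


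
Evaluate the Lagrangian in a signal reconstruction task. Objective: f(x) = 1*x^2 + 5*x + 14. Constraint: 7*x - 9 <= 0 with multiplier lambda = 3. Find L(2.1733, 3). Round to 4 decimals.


Step 1: Evaluate f(x).
f(2.1733) = 1*2.1733^2 + 5*2.1733 + 14 = 29.5897
Step 2: Evaluate g(x).
g(2.1733) = 7*2.1733 - 9 = 6.2131
Step 3: Compute Lagrangian.
L = 29.5897 + 3*6.2131 = 48.229


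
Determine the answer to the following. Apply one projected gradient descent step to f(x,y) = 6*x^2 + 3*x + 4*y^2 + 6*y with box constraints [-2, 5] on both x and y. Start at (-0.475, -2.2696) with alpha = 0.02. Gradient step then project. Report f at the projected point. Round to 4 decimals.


Step 1: Compute gradient at (-0.475, -2.2696).
grad_x = 2*6*-0.475 + 3 = -2.7
grad_y = 2*4*-2.2696 + 6 = -12.1568
Step 2: Gradient step.
x_raw = -0.475 - 0.02*-2.7 = -0.421
y_raw = -2.2696 - 0.02*-12.1568 = -2.0265
Step 3: Project onto [-2, 5].
x_proj = clip(-0.421) = -0.421
y_proj = clip(-2.0265) = -2.0
Step 4: Evaluate f.
f(-0.421, -2.0) = 3.8004


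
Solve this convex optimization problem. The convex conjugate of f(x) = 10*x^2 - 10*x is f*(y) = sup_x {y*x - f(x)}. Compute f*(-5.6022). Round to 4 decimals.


f*(y) = sup_x {y*x - a*x^2 - b*x} = sup_x {(y-b)*x - a*x^2}
FOC: (y - b) - 2a*x = 0 => x* = (y - b)/(2a)
x* = (-5.6022 + 10)/(2*10) = 0.2199
f*(-5.6022) = (y-b)^2/(4a) = (-5.6022 + 10)^2/(4*10)
= 19.3406/40 = 0.4835


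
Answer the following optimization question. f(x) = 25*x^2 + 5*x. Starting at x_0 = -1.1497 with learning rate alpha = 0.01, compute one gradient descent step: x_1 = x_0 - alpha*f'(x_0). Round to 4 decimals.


We compute the gradient at x_0 and apply the update.
f'(x) = 50*x + 5
f'(-1.1497) = 50*-1.1497 + 5 = -52.485
x_1 = -1.1497 - 0.01*-52.485 = -0.6249


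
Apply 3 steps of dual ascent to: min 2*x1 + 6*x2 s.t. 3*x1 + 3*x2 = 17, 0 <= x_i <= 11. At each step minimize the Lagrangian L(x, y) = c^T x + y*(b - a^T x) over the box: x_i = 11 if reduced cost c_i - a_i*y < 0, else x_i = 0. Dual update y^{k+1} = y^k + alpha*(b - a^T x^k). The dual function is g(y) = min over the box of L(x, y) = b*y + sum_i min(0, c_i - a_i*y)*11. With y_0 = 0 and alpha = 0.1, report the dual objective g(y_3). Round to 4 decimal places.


Dual ascent for LP: min 2*x1 + 6*x2, 3*x1 + 3*x2 = 17, 0 <= x_i <= 11
Step 1: y^k = 0.0, reduced costs: (2.0, 6.0)
  x^k = (0.0, 0.0), subgradient = b - a^T x = 17.0
  y^{k+1} = 0.0 + 0.1*17.0 = 1.7
Step 2: y^k = 1.7, reduced costs: (-3.1, 0.9)
  x^k = (11.0, 0.0), subgradient = b - a^T x = -16.0
  y^{k+1} = 1.7 + 0.1*-16.0 = 0.1
Step 3: y^k = 0.1, reduced costs: (1.7, 5.7)
  x^k = (0.0, 0.0), subgradient = b - a^T x = 17.0
  y^{k+1} = 0.1 + 0.1*17.0 = 1.8
Dual objective at y_3 = 1.8: reduced costs (-3.4, 0.6), box minimizer x = (11.0, 0.0)
g(y_3) = b*y + (c1 - a1*y)*x1 + (c2 - a2*y)*x2 = 17*1.8 + (-3.4)*11.0 + 0.6*0.0 = 30.6 - 37.4 + 0.0 = -6.8


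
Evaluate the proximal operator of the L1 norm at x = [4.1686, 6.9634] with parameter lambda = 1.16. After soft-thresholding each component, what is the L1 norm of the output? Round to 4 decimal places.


Soft-thresholding with lambda = 1.16:
prox(4.1686) = sign(4.1686)*max(|4.1686| - 1.16, 0) = 3.0086
prox(6.9634) = sign(6.9634)*max(|6.9634| - 1.16, 0) = 5.8034
prox(x) = [3.0086, 5.8034]
||prox(x)||_1 = 3.0086 + 5.8034 = 8.812


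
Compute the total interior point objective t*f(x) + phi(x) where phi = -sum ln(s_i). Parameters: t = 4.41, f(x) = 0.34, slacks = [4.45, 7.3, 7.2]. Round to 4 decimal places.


Step 1: Compute log-barrier.
ln values: [1.4929, 1.9879, 1.9741]
phi = -(1.4929 + 1.9879 + 1.9741) = -5.4549
Step 2: Compute augmented objective.
t*f(x) = 4.41*0.34 = 1.4994
Total = 1.4994 - 5.4549 = -3.9555


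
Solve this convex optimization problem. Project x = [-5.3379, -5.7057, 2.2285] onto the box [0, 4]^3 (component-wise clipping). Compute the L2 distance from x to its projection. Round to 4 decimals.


Project each component onto [0, 4].
clip(-5.3379) = 0.0, clip(-5.7057) = 0.0, clip(2.2285) = 2.2285
Projection = [0.0, 0.0, 2.2285]
Squared diffs: [28.4932, 32.555, 0.0]
Distance = sqrt(61.0482) = 7.8133


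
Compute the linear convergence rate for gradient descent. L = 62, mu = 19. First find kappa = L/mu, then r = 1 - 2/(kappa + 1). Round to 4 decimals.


Step 1: Compute the condition number.
kappa = L/mu = 62/19 = 3.2632
Step 2: Compute the convergence rate.
r = 1 - 2/(kappa + 1) = 1 - 2*mu/(L + mu) = (L - mu)/(L + mu) = 43/81 = 0.5309


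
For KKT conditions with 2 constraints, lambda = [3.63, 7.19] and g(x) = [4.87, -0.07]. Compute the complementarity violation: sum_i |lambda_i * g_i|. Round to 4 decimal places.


KKT complementary slackness check:
lambda_1 * g_1 = 3.63 * 4.87 = 17.6781
lambda_2 * g_2 = 7.19 * -0.07 = -0.5033
Total violation = 17.6781 + 0.5033 = 18.1814


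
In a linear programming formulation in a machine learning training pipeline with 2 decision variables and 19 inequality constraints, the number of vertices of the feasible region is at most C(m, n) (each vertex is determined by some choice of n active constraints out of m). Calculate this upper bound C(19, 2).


Each vertex corresponds to some choice of n active constraints out of m, so the number of vertices is at most C(m, n) = m! / (n!(m-n)!).
m = 19, n = 2
Numerator: 19 * 18
Denominator: 2! = 2
C(19, 2) = 171


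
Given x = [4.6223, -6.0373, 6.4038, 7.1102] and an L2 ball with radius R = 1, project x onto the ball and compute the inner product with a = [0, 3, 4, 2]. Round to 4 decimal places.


Step 1: Compute ||x|| (intermediates to 6 decimals).
||x|| = sqrt(4.6223^2 + (-6.0373)^2 + 6.4038^2 + 7.1102^2) = 12.222039
Step 2: Project.
Since ||x|| > R, scale = R/||x|| = 1/12.222039 = 0.081819, proj(x) = scale * x
proj(x) = [0.378192, -0.493966, 0.523953, 0.581749]
Step 3: Dot product.
a^T * proj(x) = 0*0.378192 + 3*(-0.493966) + 4*0.523953 + 2*0.581749 = 1.7774


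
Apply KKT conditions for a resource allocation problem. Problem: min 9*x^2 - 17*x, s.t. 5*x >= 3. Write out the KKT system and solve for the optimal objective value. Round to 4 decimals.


Step 1: Try lambda = 0 (constraint inactive).
Stationarity: 2*9*x - 17 = 0
x* = 17/(2*9) = 17/18 = 0.9444 (rounded; the exact value 17/18 is used below)
Check constraint: 5*0.9444 = 4.722 >= 3 -- satisfied.
Step 2: Compute optimal value.
f(x*) = 9*(17/18)^2 - 17*(17/18) = -8.0278


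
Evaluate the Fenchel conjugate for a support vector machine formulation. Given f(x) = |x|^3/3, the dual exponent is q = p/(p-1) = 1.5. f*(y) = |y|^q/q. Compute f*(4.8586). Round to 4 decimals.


The conjugate exponent q satisfies 1/p + 1/q = 1.
p = 3, so q = 3/(3 - 1) = 1.5
|y|^q = 4.8586^1.5 = 10.7094
f*(4.8586) = 10.7094 / 1.5 = 7.1396


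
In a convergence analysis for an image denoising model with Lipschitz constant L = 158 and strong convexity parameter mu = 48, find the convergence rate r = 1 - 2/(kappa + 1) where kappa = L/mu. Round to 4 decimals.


Step 1: Compute the condition number.
kappa = L/mu = 158/48 = 3.2917
Step 2: Compute the convergence rate.
r = 1 - 2/(kappa + 1) = 1 - 2*mu/(L + mu) = (L - mu)/(L + mu) = 110/206 = 0.534


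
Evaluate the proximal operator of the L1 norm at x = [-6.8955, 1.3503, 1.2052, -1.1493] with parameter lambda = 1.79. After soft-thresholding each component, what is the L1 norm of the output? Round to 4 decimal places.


Soft-thresholding with lambda = 1.79:
prox(-6.8955) = sign(-6.8955)*max(|-6.8955| - 1.79, 0) = -5.1055
prox(1.3503) = sign(1.3503)*max(|1.3503| - 1.79, 0) = 0.0
prox(1.2052) = sign(1.2052)*max(|1.2052| - 1.79, 0) = 0.0
prox(-1.1493) = sign(-1.1493)*max(|-1.1493| - 1.79, 0) = 0.0
prox(x) = [-5.1055, 0.0, 0.0, 0.0]
||prox(x)||_1 = 5.1055 + 0.0 + 0.0 + 0.0 = 5.1055


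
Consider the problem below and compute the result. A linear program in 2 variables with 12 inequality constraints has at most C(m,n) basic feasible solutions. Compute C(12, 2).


Each vertex corresponds to some choice of n active constraints out of m, so the number of vertices is at most C(m, n) = m! / (n!(m-n)!).
m = 12, n = 2
Numerator: 12 * 11
Denominator: 2! = 2
C(12, 2) = 66


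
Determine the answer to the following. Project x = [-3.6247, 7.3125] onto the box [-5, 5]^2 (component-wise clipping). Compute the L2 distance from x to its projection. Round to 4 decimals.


Project each component onto [-5, 5].
clip(-3.6247) = -3.6247, clip(7.3125) = 5.0
Projection = [-3.6247, 5.0]
Squared diffs: [0.0, 5.3477]
Distance = sqrt(5.3477) = 2.3125


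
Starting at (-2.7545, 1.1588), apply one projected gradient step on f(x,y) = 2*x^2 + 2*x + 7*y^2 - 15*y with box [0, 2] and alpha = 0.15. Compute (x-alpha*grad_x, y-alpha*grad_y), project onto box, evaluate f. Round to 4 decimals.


Step 1: Compute gradient at (-2.7545, 1.1588).
grad_x = 2*2*-2.7545 + 2 = -9.018
grad_y = 2*7*1.1588 - 15 = 1.2232
Step 2: Gradient step.
x_raw = -2.7545 - 0.15*-9.018 = -1.4018
y_raw = 1.1588 - 0.15*1.2232 = 0.9753
Step 3: Project onto [0, 2].
x_proj = clip(-1.4018) = 0.0
y_proj = clip(0.9753) = 0.9753
Step 4: Evaluate f.
f(0.0, 0.9753) = -7.9711
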